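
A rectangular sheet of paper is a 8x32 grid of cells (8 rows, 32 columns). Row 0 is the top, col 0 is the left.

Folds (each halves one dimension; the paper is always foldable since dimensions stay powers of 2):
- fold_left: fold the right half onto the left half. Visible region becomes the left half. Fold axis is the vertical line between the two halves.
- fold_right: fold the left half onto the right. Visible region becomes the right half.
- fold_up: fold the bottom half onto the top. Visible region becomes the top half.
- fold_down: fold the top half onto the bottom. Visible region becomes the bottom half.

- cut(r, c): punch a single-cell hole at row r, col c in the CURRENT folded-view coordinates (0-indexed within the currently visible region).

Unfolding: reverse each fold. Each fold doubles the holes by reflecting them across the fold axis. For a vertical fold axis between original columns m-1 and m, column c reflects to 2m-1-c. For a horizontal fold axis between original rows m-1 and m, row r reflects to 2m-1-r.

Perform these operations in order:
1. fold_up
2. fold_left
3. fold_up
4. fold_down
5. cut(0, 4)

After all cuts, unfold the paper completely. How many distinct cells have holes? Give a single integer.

Answer: 16

Derivation:
Op 1 fold_up: fold axis h@4; visible region now rows[0,4) x cols[0,32) = 4x32
Op 2 fold_left: fold axis v@16; visible region now rows[0,4) x cols[0,16) = 4x16
Op 3 fold_up: fold axis h@2; visible region now rows[0,2) x cols[0,16) = 2x16
Op 4 fold_down: fold axis h@1; visible region now rows[1,2) x cols[0,16) = 1x16
Op 5 cut(0, 4): punch at orig (1,4); cuts so far [(1, 4)]; region rows[1,2) x cols[0,16) = 1x16
Unfold 1 (reflect across h@1): 2 holes -> [(0, 4), (1, 4)]
Unfold 2 (reflect across h@2): 4 holes -> [(0, 4), (1, 4), (2, 4), (3, 4)]
Unfold 3 (reflect across v@16): 8 holes -> [(0, 4), (0, 27), (1, 4), (1, 27), (2, 4), (2, 27), (3, 4), (3, 27)]
Unfold 4 (reflect across h@4): 16 holes -> [(0, 4), (0, 27), (1, 4), (1, 27), (2, 4), (2, 27), (3, 4), (3, 27), (4, 4), (4, 27), (5, 4), (5, 27), (6, 4), (6, 27), (7, 4), (7, 27)]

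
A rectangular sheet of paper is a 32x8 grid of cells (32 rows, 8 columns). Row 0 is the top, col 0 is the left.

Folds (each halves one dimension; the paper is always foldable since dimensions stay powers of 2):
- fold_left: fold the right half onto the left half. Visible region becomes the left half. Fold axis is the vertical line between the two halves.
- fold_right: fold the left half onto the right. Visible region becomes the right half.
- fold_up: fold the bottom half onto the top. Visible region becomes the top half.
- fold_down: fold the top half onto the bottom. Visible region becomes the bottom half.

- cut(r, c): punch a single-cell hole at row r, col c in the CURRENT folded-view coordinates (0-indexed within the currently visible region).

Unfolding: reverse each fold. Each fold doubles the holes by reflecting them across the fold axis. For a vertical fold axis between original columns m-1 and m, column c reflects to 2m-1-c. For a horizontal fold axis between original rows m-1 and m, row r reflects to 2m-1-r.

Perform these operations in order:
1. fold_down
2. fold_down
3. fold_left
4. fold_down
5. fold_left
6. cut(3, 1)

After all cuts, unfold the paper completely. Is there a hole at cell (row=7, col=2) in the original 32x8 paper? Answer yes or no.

Op 1 fold_down: fold axis h@16; visible region now rows[16,32) x cols[0,8) = 16x8
Op 2 fold_down: fold axis h@24; visible region now rows[24,32) x cols[0,8) = 8x8
Op 3 fold_left: fold axis v@4; visible region now rows[24,32) x cols[0,4) = 8x4
Op 4 fold_down: fold axis h@28; visible region now rows[28,32) x cols[0,4) = 4x4
Op 5 fold_left: fold axis v@2; visible region now rows[28,32) x cols[0,2) = 4x2
Op 6 cut(3, 1): punch at orig (31,1); cuts so far [(31, 1)]; region rows[28,32) x cols[0,2) = 4x2
Unfold 1 (reflect across v@2): 2 holes -> [(31, 1), (31, 2)]
Unfold 2 (reflect across h@28): 4 holes -> [(24, 1), (24, 2), (31, 1), (31, 2)]
Unfold 3 (reflect across v@4): 8 holes -> [(24, 1), (24, 2), (24, 5), (24, 6), (31, 1), (31, 2), (31, 5), (31, 6)]
Unfold 4 (reflect across h@24): 16 holes -> [(16, 1), (16, 2), (16, 5), (16, 6), (23, 1), (23, 2), (23, 5), (23, 6), (24, 1), (24, 2), (24, 5), (24, 6), (31, 1), (31, 2), (31, 5), (31, 6)]
Unfold 5 (reflect across h@16): 32 holes -> [(0, 1), (0, 2), (0, 5), (0, 6), (7, 1), (7, 2), (7, 5), (7, 6), (8, 1), (8, 2), (8, 5), (8, 6), (15, 1), (15, 2), (15, 5), (15, 6), (16, 1), (16, 2), (16, 5), (16, 6), (23, 1), (23, 2), (23, 5), (23, 6), (24, 1), (24, 2), (24, 5), (24, 6), (31, 1), (31, 2), (31, 5), (31, 6)]
Holes: [(0, 1), (0, 2), (0, 5), (0, 6), (7, 1), (7, 2), (7, 5), (7, 6), (8, 1), (8, 2), (8, 5), (8, 6), (15, 1), (15, 2), (15, 5), (15, 6), (16, 1), (16, 2), (16, 5), (16, 6), (23, 1), (23, 2), (23, 5), (23, 6), (24, 1), (24, 2), (24, 5), (24, 6), (31, 1), (31, 2), (31, 5), (31, 6)]

Answer: yes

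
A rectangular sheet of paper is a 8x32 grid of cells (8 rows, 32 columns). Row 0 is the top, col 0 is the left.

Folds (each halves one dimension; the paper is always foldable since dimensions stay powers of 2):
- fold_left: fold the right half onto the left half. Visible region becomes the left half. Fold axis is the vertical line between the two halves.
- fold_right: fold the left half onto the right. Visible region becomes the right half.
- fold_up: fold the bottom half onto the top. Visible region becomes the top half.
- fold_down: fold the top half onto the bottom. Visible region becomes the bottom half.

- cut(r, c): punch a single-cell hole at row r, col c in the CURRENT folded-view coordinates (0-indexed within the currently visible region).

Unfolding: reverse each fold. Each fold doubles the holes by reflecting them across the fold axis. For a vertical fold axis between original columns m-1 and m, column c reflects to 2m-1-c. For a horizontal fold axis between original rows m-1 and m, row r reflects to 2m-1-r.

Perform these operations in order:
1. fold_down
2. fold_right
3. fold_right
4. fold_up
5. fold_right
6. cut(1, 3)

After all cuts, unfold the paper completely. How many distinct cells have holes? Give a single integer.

Op 1 fold_down: fold axis h@4; visible region now rows[4,8) x cols[0,32) = 4x32
Op 2 fold_right: fold axis v@16; visible region now rows[4,8) x cols[16,32) = 4x16
Op 3 fold_right: fold axis v@24; visible region now rows[4,8) x cols[24,32) = 4x8
Op 4 fold_up: fold axis h@6; visible region now rows[4,6) x cols[24,32) = 2x8
Op 5 fold_right: fold axis v@28; visible region now rows[4,6) x cols[28,32) = 2x4
Op 6 cut(1, 3): punch at orig (5,31); cuts so far [(5, 31)]; region rows[4,6) x cols[28,32) = 2x4
Unfold 1 (reflect across v@28): 2 holes -> [(5, 24), (5, 31)]
Unfold 2 (reflect across h@6): 4 holes -> [(5, 24), (5, 31), (6, 24), (6, 31)]
Unfold 3 (reflect across v@24): 8 holes -> [(5, 16), (5, 23), (5, 24), (5, 31), (6, 16), (6, 23), (6, 24), (6, 31)]
Unfold 4 (reflect across v@16): 16 holes -> [(5, 0), (5, 7), (5, 8), (5, 15), (5, 16), (5, 23), (5, 24), (5, 31), (6, 0), (6, 7), (6, 8), (6, 15), (6, 16), (6, 23), (6, 24), (6, 31)]
Unfold 5 (reflect across h@4): 32 holes -> [(1, 0), (1, 7), (1, 8), (1, 15), (1, 16), (1, 23), (1, 24), (1, 31), (2, 0), (2, 7), (2, 8), (2, 15), (2, 16), (2, 23), (2, 24), (2, 31), (5, 0), (5, 7), (5, 8), (5, 15), (5, 16), (5, 23), (5, 24), (5, 31), (6, 0), (6, 7), (6, 8), (6, 15), (6, 16), (6, 23), (6, 24), (6, 31)]

Answer: 32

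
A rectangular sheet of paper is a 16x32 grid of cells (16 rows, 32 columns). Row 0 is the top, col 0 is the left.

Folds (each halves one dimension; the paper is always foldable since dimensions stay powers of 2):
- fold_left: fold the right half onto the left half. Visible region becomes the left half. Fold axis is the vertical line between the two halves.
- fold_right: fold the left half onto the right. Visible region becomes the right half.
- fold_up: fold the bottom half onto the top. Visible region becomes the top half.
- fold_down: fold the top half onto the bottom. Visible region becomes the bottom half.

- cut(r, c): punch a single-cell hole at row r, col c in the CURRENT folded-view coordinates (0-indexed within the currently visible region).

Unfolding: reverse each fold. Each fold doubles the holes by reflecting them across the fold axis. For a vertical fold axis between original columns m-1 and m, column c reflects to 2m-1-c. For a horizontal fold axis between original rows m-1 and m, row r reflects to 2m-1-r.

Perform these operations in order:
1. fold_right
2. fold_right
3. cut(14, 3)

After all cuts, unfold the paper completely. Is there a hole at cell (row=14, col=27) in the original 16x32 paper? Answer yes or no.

Op 1 fold_right: fold axis v@16; visible region now rows[0,16) x cols[16,32) = 16x16
Op 2 fold_right: fold axis v@24; visible region now rows[0,16) x cols[24,32) = 16x8
Op 3 cut(14, 3): punch at orig (14,27); cuts so far [(14, 27)]; region rows[0,16) x cols[24,32) = 16x8
Unfold 1 (reflect across v@24): 2 holes -> [(14, 20), (14, 27)]
Unfold 2 (reflect across v@16): 4 holes -> [(14, 4), (14, 11), (14, 20), (14, 27)]
Holes: [(14, 4), (14, 11), (14, 20), (14, 27)]

Answer: yes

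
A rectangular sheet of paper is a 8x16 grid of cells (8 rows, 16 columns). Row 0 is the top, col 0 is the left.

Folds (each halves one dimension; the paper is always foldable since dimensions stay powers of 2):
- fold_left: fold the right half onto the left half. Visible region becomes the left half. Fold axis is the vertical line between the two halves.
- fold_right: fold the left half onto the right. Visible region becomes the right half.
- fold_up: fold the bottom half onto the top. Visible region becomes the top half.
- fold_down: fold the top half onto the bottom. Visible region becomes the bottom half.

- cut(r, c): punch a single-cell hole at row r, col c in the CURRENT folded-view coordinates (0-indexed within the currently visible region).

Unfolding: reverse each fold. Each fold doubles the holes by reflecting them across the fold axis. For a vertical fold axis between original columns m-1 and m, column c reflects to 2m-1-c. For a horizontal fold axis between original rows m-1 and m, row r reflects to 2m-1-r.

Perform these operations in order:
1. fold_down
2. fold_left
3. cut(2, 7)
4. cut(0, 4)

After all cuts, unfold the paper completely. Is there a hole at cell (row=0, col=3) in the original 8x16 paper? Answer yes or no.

Answer: no

Derivation:
Op 1 fold_down: fold axis h@4; visible region now rows[4,8) x cols[0,16) = 4x16
Op 2 fold_left: fold axis v@8; visible region now rows[4,8) x cols[0,8) = 4x8
Op 3 cut(2, 7): punch at orig (6,7); cuts so far [(6, 7)]; region rows[4,8) x cols[0,8) = 4x8
Op 4 cut(0, 4): punch at orig (4,4); cuts so far [(4, 4), (6, 7)]; region rows[4,8) x cols[0,8) = 4x8
Unfold 1 (reflect across v@8): 4 holes -> [(4, 4), (4, 11), (6, 7), (6, 8)]
Unfold 2 (reflect across h@4): 8 holes -> [(1, 7), (1, 8), (3, 4), (3, 11), (4, 4), (4, 11), (6, 7), (6, 8)]
Holes: [(1, 7), (1, 8), (3, 4), (3, 11), (4, 4), (4, 11), (6, 7), (6, 8)]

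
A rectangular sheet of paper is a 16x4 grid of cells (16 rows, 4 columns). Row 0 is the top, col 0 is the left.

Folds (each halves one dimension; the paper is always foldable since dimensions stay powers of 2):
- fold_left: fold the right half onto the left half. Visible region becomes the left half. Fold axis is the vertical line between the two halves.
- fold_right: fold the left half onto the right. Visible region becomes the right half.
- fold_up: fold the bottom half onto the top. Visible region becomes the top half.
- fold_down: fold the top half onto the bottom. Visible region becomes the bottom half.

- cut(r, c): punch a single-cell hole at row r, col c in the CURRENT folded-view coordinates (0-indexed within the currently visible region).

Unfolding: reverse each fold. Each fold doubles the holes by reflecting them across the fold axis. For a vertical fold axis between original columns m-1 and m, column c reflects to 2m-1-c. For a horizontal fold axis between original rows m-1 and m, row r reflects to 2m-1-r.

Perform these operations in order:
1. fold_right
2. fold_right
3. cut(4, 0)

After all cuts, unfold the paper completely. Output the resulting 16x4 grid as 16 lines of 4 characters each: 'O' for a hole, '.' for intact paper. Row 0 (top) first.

Op 1 fold_right: fold axis v@2; visible region now rows[0,16) x cols[2,4) = 16x2
Op 2 fold_right: fold axis v@3; visible region now rows[0,16) x cols[3,4) = 16x1
Op 3 cut(4, 0): punch at orig (4,3); cuts so far [(4, 3)]; region rows[0,16) x cols[3,4) = 16x1
Unfold 1 (reflect across v@3): 2 holes -> [(4, 2), (4, 3)]
Unfold 2 (reflect across v@2): 4 holes -> [(4, 0), (4, 1), (4, 2), (4, 3)]

Answer: ....
....
....
....
OOOO
....
....
....
....
....
....
....
....
....
....
....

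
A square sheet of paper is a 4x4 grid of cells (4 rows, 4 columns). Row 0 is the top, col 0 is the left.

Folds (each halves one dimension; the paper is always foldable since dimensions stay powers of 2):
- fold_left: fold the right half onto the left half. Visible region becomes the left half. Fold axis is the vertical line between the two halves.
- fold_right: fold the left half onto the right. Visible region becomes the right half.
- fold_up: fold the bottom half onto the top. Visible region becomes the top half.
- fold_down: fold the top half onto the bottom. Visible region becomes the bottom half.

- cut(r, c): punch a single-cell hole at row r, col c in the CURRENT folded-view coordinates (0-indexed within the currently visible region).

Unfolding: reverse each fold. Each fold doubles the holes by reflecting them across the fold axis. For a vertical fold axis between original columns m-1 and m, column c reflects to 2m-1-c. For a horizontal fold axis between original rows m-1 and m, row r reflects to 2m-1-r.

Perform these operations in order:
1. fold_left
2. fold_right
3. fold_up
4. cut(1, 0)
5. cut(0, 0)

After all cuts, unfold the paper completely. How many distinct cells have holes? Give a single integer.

Op 1 fold_left: fold axis v@2; visible region now rows[0,4) x cols[0,2) = 4x2
Op 2 fold_right: fold axis v@1; visible region now rows[0,4) x cols[1,2) = 4x1
Op 3 fold_up: fold axis h@2; visible region now rows[0,2) x cols[1,2) = 2x1
Op 4 cut(1, 0): punch at orig (1,1); cuts so far [(1, 1)]; region rows[0,2) x cols[1,2) = 2x1
Op 5 cut(0, 0): punch at orig (0,1); cuts so far [(0, 1), (1, 1)]; region rows[0,2) x cols[1,2) = 2x1
Unfold 1 (reflect across h@2): 4 holes -> [(0, 1), (1, 1), (2, 1), (3, 1)]
Unfold 2 (reflect across v@1): 8 holes -> [(0, 0), (0, 1), (1, 0), (1, 1), (2, 0), (2, 1), (3, 0), (3, 1)]
Unfold 3 (reflect across v@2): 16 holes -> [(0, 0), (0, 1), (0, 2), (0, 3), (1, 0), (1, 1), (1, 2), (1, 3), (2, 0), (2, 1), (2, 2), (2, 3), (3, 0), (3, 1), (3, 2), (3, 3)]

Answer: 16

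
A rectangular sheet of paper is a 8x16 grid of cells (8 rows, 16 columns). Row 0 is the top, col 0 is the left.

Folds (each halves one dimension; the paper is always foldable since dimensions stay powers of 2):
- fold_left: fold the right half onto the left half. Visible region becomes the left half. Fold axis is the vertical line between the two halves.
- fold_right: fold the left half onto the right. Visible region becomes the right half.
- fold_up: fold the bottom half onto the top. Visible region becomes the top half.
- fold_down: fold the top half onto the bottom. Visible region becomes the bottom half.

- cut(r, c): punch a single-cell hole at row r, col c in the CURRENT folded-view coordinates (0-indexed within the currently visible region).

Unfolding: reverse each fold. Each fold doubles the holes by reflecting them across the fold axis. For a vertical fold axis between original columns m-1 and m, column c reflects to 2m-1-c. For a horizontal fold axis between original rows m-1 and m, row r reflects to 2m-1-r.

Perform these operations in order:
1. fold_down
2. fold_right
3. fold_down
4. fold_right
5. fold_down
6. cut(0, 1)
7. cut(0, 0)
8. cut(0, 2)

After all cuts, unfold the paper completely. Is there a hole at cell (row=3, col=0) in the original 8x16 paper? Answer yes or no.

Op 1 fold_down: fold axis h@4; visible region now rows[4,8) x cols[0,16) = 4x16
Op 2 fold_right: fold axis v@8; visible region now rows[4,8) x cols[8,16) = 4x8
Op 3 fold_down: fold axis h@6; visible region now rows[6,8) x cols[8,16) = 2x8
Op 4 fold_right: fold axis v@12; visible region now rows[6,8) x cols[12,16) = 2x4
Op 5 fold_down: fold axis h@7; visible region now rows[7,8) x cols[12,16) = 1x4
Op 6 cut(0, 1): punch at orig (7,13); cuts so far [(7, 13)]; region rows[7,8) x cols[12,16) = 1x4
Op 7 cut(0, 0): punch at orig (7,12); cuts so far [(7, 12), (7, 13)]; region rows[7,8) x cols[12,16) = 1x4
Op 8 cut(0, 2): punch at orig (7,14); cuts so far [(7, 12), (7, 13), (7, 14)]; region rows[7,8) x cols[12,16) = 1x4
Unfold 1 (reflect across h@7): 6 holes -> [(6, 12), (6, 13), (6, 14), (7, 12), (7, 13), (7, 14)]
Unfold 2 (reflect across v@12): 12 holes -> [(6, 9), (6, 10), (6, 11), (6, 12), (6, 13), (6, 14), (7, 9), (7, 10), (7, 11), (7, 12), (7, 13), (7, 14)]
Unfold 3 (reflect across h@6): 24 holes -> [(4, 9), (4, 10), (4, 11), (4, 12), (4, 13), (4, 14), (5, 9), (5, 10), (5, 11), (5, 12), (5, 13), (5, 14), (6, 9), (6, 10), (6, 11), (6, 12), (6, 13), (6, 14), (7, 9), (7, 10), (7, 11), (7, 12), (7, 13), (7, 14)]
Unfold 4 (reflect across v@8): 48 holes -> [(4, 1), (4, 2), (4, 3), (4, 4), (4, 5), (4, 6), (4, 9), (4, 10), (4, 11), (4, 12), (4, 13), (4, 14), (5, 1), (5, 2), (5, 3), (5, 4), (5, 5), (5, 6), (5, 9), (5, 10), (5, 11), (5, 12), (5, 13), (5, 14), (6, 1), (6, 2), (6, 3), (6, 4), (6, 5), (6, 6), (6, 9), (6, 10), (6, 11), (6, 12), (6, 13), (6, 14), (7, 1), (7, 2), (7, 3), (7, 4), (7, 5), (7, 6), (7, 9), (7, 10), (7, 11), (7, 12), (7, 13), (7, 14)]
Unfold 5 (reflect across h@4): 96 holes -> [(0, 1), (0, 2), (0, 3), (0, 4), (0, 5), (0, 6), (0, 9), (0, 10), (0, 11), (0, 12), (0, 13), (0, 14), (1, 1), (1, 2), (1, 3), (1, 4), (1, 5), (1, 6), (1, 9), (1, 10), (1, 11), (1, 12), (1, 13), (1, 14), (2, 1), (2, 2), (2, 3), (2, 4), (2, 5), (2, 6), (2, 9), (2, 10), (2, 11), (2, 12), (2, 13), (2, 14), (3, 1), (3, 2), (3, 3), (3, 4), (3, 5), (3, 6), (3, 9), (3, 10), (3, 11), (3, 12), (3, 13), (3, 14), (4, 1), (4, 2), (4, 3), (4, 4), (4, 5), (4, 6), (4, 9), (4, 10), (4, 11), (4, 12), (4, 13), (4, 14), (5, 1), (5, 2), (5, 3), (5, 4), (5, 5), (5, 6), (5, 9), (5, 10), (5, 11), (5, 12), (5, 13), (5, 14), (6, 1), (6, 2), (6, 3), (6, 4), (6, 5), (6, 6), (6, 9), (6, 10), (6, 11), (6, 12), (6, 13), (6, 14), (7, 1), (7, 2), (7, 3), (7, 4), (7, 5), (7, 6), (7, 9), (7, 10), (7, 11), (7, 12), (7, 13), (7, 14)]
Holes: [(0, 1), (0, 2), (0, 3), (0, 4), (0, 5), (0, 6), (0, 9), (0, 10), (0, 11), (0, 12), (0, 13), (0, 14), (1, 1), (1, 2), (1, 3), (1, 4), (1, 5), (1, 6), (1, 9), (1, 10), (1, 11), (1, 12), (1, 13), (1, 14), (2, 1), (2, 2), (2, 3), (2, 4), (2, 5), (2, 6), (2, 9), (2, 10), (2, 11), (2, 12), (2, 13), (2, 14), (3, 1), (3, 2), (3, 3), (3, 4), (3, 5), (3, 6), (3, 9), (3, 10), (3, 11), (3, 12), (3, 13), (3, 14), (4, 1), (4, 2), (4, 3), (4, 4), (4, 5), (4, 6), (4, 9), (4, 10), (4, 11), (4, 12), (4, 13), (4, 14), (5, 1), (5, 2), (5, 3), (5, 4), (5, 5), (5, 6), (5, 9), (5, 10), (5, 11), (5, 12), (5, 13), (5, 14), (6, 1), (6, 2), (6, 3), (6, 4), (6, 5), (6, 6), (6, 9), (6, 10), (6, 11), (6, 12), (6, 13), (6, 14), (7, 1), (7, 2), (7, 3), (7, 4), (7, 5), (7, 6), (7, 9), (7, 10), (7, 11), (7, 12), (7, 13), (7, 14)]

Answer: no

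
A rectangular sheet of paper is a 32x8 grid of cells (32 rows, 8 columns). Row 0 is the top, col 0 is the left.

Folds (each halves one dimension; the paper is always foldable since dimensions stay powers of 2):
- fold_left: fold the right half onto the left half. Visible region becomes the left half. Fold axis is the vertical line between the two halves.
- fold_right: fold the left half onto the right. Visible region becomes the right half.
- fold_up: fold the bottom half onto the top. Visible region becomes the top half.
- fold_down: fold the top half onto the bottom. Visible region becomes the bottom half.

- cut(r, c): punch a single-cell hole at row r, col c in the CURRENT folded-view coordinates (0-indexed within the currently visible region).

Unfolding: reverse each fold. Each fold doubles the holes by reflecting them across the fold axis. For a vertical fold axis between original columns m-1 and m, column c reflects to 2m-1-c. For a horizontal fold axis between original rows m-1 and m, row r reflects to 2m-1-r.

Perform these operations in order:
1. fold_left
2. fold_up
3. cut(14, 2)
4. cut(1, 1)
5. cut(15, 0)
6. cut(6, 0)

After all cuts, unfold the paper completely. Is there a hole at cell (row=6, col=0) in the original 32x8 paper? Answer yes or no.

Answer: yes

Derivation:
Op 1 fold_left: fold axis v@4; visible region now rows[0,32) x cols[0,4) = 32x4
Op 2 fold_up: fold axis h@16; visible region now rows[0,16) x cols[0,4) = 16x4
Op 3 cut(14, 2): punch at orig (14,2); cuts so far [(14, 2)]; region rows[0,16) x cols[0,4) = 16x4
Op 4 cut(1, 1): punch at orig (1,1); cuts so far [(1, 1), (14, 2)]; region rows[0,16) x cols[0,4) = 16x4
Op 5 cut(15, 0): punch at orig (15,0); cuts so far [(1, 1), (14, 2), (15, 0)]; region rows[0,16) x cols[0,4) = 16x4
Op 6 cut(6, 0): punch at orig (6,0); cuts so far [(1, 1), (6, 0), (14, 2), (15, 0)]; region rows[0,16) x cols[0,4) = 16x4
Unfold 1 (reflect across h@16): 8 holes -> [(1, 1), (6, 0), (14, 2), (15, 0), (16, 0), (17, 2), (25, 0), (30, 1)]
Unfold 2 (reflect across v@4): 16 holes -> [(1, 1), (1, 6), (6, 0), (6, 7), (14, 2), (14, 5), (15, 0), (15, 7), (16, 0), (16, 7), (17, 2), (17, 5), (25, 0), (25, 7), (30, 1), (30, 6)]
Holes: [(1, 1), (1, 6), (6, 0), (6, 7), (14, 2), (14, 5), (15, 0), (15, 7), (16, 0), (16, 7), (17, 2), (17, 5), (25, 0), (25, 7), (30, 1), (30, 6)]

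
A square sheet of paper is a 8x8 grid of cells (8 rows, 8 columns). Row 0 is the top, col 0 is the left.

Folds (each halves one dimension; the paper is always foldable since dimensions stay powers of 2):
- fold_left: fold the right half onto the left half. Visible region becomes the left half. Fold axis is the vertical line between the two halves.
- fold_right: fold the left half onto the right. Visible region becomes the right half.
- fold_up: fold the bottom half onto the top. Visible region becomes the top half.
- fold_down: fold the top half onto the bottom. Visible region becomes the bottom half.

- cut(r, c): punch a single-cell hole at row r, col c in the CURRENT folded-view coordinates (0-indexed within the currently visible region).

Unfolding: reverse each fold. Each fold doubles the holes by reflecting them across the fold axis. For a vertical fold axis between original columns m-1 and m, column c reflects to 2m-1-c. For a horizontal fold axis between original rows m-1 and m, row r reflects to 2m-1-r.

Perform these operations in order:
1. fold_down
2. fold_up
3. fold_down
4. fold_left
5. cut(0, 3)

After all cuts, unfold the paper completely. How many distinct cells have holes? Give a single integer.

Op 1 fold_down: fold axis h@4; visible region now rows[4,8) x cols[0,8) = 4x8
Op 2 fold_up: fold axis h@6; visible region now rows[4,6) x cols[0,8) = 2x8
Op 3 fold_down: fold axis h@5; visible region now rows[5,6) x cols[0,8) = 1x8
Op 4 fold_left: fold axis v@4; visible region now rows[5,6) x cols[0,4) = 1x4
Op 5 cut(0, 3): punch at orig (5,3); cuts so far [(5, 3)]; region rows[5,6) x cols[0,4) = 1x4
Unfold 1 (reflect across v@4): 2 holes -> [(5, 3), (5, 4)]
Unfold 2 (reflect across h@5): 4 holes -> [(4, 3), (4, 4), (5, 3), (5, 4)]
Unfold 3 (reflect across h@6): 8 holes -> [(4, 3), (4, 4), (5, 3), (5, 4), (6, 3), (6, 4), (7, 3), (7, 4)]
Unfold 4 (reflect across h@4): 16 holes -> [(0, 3), (0, 4), (1, 3), (1, 4), (2, 3), (2, 4), (3, 3), (3, 4), (4, 3), (4, 4), (5, 3), (5, 4), (6, 3), (6, 4), (7, 3), (7, 4)]

Answer: 16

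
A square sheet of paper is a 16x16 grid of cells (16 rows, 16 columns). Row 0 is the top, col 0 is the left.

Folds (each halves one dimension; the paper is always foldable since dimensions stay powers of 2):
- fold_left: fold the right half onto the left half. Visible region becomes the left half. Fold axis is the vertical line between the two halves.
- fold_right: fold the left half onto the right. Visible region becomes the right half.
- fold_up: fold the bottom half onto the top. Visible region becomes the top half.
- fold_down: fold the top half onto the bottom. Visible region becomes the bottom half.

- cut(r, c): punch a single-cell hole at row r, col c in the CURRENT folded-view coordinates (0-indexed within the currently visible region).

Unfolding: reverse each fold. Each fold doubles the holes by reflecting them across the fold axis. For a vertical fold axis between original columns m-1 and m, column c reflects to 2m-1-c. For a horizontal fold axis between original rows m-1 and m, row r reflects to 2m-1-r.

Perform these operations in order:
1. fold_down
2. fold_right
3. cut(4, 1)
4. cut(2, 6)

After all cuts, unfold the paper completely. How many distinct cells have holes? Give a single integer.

Answer: 8

Derivation:
Op 1 fold_down: fold axis h@8; visible region now rows[8,16) x cols[0,16) = 8x16
Op 2 fold_right: fold axis v@8; visible region now rows[8,16) x cols[8,16) = 8x8
Op 3 cut(4, 1): punch at orig (12,9); cuts so far [(12, 9)]; region rows[8,16) x cols[8,16) = 8x8
Op 4 cut(2, 6): punch at orig (10,14); cuts so far [(10, 14), (12, 9)]; region rows[8,16) x cols[8,16) = 8x8
Unfold 1 (reflect across v@8): 4 holes -> [(10, 1), (10, 14), (12, 6), (12, 9)]
Unfold 2 (reflect across h@8): 8 holes -> [(3, 6), (3, 9), (5, 1), (5, 14), (10, 1), (10, 14), (12, 6), (12, 9)]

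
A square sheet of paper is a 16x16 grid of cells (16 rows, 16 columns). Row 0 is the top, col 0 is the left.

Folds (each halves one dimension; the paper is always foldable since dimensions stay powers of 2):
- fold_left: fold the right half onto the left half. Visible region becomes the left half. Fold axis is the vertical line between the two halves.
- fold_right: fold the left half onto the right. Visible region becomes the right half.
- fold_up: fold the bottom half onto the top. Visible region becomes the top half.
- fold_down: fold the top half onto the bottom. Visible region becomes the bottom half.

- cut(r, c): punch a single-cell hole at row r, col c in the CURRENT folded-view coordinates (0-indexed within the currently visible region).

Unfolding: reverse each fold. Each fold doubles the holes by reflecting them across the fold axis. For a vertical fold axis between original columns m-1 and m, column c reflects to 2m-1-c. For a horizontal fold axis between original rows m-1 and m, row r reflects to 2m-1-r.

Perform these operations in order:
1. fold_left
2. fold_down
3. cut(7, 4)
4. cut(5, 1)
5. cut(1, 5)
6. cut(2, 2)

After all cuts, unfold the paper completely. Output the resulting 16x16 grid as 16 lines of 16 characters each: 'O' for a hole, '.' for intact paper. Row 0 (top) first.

Op 1 fold_left: fold axis v@8; visible region now rows[0,16) x cols[0,8) = 16x8
Op 2 fold_down: fold axis h@8; visible region now rows[8,16) x cols[0,8) = 8x8
Op 3 cut(7, 4): punch at orig (15,4); cuts so far [(15, 4)]; region rows[8,16) x cols[0,8) = 8x8
Op 4 cut(5, 1): punch at orig (13,1); cuts so far [(13, 1), (15, 4)]; region rows[8,16) x cols[0,8) = 8x8
Op 5 cut(1, 5): punch at orig (9,5); cuts so far [(9, 5), (13, 1), (15, 4)]; region rows[8,16) x cols[0,8) = 8x8
Op 6 cut(2, 2): punch at orig (10,2); cuts so far [(9, 5), (10, 2), (13, 1), (15, 4)]; region rows[8,16) x cols[0,8) = 8x8
Unfold 1 (reflect across h@8): 8 holes -> [(0, 4), (2, 1), (5, 2), (6, 5), (9, 5), (10, 2), (13, 1), (15, 4)]
Unfold 2 (reflect across v@8): 16 holes -> [(0, 4), (0, 11), (2, 1), (2, 14), (5, 2), (5, 13), (6, 5), (6, 10), (9, 5), (9, 10), (10, 2), (10, 13), (13, 1), (13, 14), (15, 4), (15, 11)]

Answer: ....O......O....
................
.O............O.
................
................
..O..........O..
.....O....O.....
................
................
.....O....O.....
..O..........O..
................
................
.O............O.
................
....O......O....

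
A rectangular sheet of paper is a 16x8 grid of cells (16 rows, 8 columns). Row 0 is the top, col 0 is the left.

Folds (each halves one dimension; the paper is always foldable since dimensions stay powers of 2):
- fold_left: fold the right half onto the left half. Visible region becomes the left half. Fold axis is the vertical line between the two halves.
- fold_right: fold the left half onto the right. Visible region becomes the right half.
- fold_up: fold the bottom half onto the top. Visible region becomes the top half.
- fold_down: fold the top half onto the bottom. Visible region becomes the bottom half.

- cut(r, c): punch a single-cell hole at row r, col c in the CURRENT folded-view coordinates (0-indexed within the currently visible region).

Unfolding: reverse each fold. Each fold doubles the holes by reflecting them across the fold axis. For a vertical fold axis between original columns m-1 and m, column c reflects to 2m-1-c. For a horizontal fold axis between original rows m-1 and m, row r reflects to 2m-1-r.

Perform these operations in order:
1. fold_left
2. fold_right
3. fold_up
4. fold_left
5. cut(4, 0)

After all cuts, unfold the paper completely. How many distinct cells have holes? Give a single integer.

Op 1 fold_left: fold axis v@4; visible region now rows[0,16) x cols[0,4) = 16x4
Op 2 fold_right: fold axis v@2; visible region now rows[0,16) x cols[2,4) = 16x2
Op 3 fold_up: fold axis h@8; visible region now rows[0,8) x cols[2,4) = 8x2
Op 4 fold_left: fold axis v@3; visible region now rows[0,8) x cols[2,3) = 8x1
Op 5 cut(4, 0): punch at orig (4,2); cuts so far [(4, 2)]; region rows[0,8) x cols[2,3) = 8x1
Unfold 1 (reflect across v@3): 2 holes -> [(4, 2), (4, 3)]
Unfold 2 (reflect across h@8): 4 holes -> [(4, 2), (4, 3), (11, 2), (11, 3)]
Unfold 3 (reflect across v@2): 8 holes -> [(4, 0), (4, 1), (4, 2), (4, 3), (11, 0), (11, 1), (11, 2), (11, 3)]
Unfold 4 (reflect across v@4): 16 holes -> [(4, 0), (4, 1), (4, 2), (4, 3), (4, 4), (4, 5), (4, 6), (4, 7), (11, 0), (11, 1), (11, 2), (11, 3), (11, 4), (11, 5), (11, 6), (11, 7)]

Answer: 16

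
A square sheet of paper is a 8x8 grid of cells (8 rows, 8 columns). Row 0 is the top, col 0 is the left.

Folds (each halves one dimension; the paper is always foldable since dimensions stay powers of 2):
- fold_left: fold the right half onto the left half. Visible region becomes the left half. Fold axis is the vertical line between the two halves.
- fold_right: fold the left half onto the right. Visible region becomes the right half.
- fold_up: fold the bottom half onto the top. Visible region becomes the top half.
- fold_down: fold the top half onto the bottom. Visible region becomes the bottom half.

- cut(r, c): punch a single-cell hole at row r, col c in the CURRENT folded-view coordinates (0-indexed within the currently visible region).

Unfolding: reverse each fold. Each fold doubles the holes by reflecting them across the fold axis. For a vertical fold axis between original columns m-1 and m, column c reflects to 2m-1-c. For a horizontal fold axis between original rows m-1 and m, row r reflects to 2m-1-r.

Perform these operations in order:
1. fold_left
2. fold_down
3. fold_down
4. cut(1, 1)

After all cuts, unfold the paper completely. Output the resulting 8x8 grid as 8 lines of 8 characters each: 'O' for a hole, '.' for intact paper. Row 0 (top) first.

Answer: .O....O.
........
........
.O....O.
.O....O.
........
........
.O....O.

Derivation:
Op 1 fold_left: fold axis v@4; visible region now rows[0,8) x cols[0,4) = 8x4
Op 2 fold_down: fold axis h@4; visible region now rows[4,8) x cols[0,4) = 4x4
Op 3 fold_down: fold axis h@6; visible region now rows[6,8) x cols[0,4) = 2x4
Op 4 cut(1, 1): punch at orig (7,1); cuts so far [(7, 1)]; region rows[6,8) x cols[0,4) = 2x4
Unfold 1 (reflect across h@6): 2 holes -> [(4, 1), (7, 1)]
Unfold 2 (reflect across h@4): 4 holes -> [(0, 1), (3, 1), (4, 1), (7, 1)]
Unfold 3 (reflect across v@4): 8 holes -> [(0, 1), (0, 6), (3, 1), (3, 6), (4, 1), (4, 6), (7, 1), (7, 6)]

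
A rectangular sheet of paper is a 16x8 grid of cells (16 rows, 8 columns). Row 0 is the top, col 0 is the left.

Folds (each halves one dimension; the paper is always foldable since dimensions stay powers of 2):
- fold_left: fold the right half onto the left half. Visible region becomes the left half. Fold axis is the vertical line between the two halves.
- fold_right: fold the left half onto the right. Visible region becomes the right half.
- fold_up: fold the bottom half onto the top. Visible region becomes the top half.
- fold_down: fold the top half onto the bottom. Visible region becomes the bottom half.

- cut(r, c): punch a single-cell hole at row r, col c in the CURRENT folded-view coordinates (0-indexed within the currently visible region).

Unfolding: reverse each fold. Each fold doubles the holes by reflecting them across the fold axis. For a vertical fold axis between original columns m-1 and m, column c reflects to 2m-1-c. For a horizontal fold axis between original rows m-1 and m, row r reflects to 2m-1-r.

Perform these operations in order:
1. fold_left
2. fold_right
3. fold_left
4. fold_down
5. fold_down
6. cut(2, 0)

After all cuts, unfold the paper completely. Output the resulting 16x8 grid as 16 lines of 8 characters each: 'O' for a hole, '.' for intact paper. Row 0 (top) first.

Op 1 fold_left: fold axis v@4; visible region now rows[0,16) x cols[0,4) = 16x4
Op 2 fold_right: fold axis v@2; visible region now rows[0,16) x cols[2,4) = 16x2
Op 3 fold_left: fold axis v@3; visible region now rows[0,16) x cols[2,3) = 16x1
Op 4 fold_down: fold axis h@8; visible region now rows[8,16) x cols[2,3) = 8x1
Op 5 fold_down: fold axis h@12; visible region now rows[12,16) x cols[2,3) = 4x1
Op 6 cut(2, 0): punch at orig (14,2); cuts so far [(14, 2)]; region rows[12,16) x cols[2,3) = 4x1
Unfold 1 (reflect across h@12): 2 holes -> [(9, 2), (14, 2)]
Unfold 2 (reflect across h@8): 4 holes -> [(1, 2), (6, 2), (9, 2), (14, 2)]
Unfold 3 (reflect across v@3): 8 holes -> [(1, 2), (1, 3), (6, 2), (6, 3), (9, 2), (9, 3), (14, 2), (14, 3)]
Unfold 4 (reflect across v@2): 16 holes -> [(1, 0), (1, 1), (1, 2), (1, 3), (6, 0), (6, 1), (6, 2), (6, 3), (9, 0), (9, 1), (9, 2), (9, 3), (14, 0), (14, 1), (14, 2), (14, 3)]
Unfold 5 (reflect across v@4): 32 holes -> [(1, 0), (1, 1), (1, 2), (1, 3), (1, 4), (1, 5), (1, 6), (1, 7), (6, 0), (6, 1), (6, 2), (6, 3), (6, 4), (6, 5), (6, 6), (6, 7), (9, 0), (9, 1), (9, 2), (9, 3), (9, 4), (9, 5), (9, 6), (9, 7), (14, 0), (14, 1), (14, 2), (14, 3), (14, 4), (14, 5), (14, 6), (14, 7)]

Answer: ........
OOOOOOOO
........
........
........
........
OOOOOOOO
........
........
OOOOOOOO
........
........
........
........
OOOOOOOO
........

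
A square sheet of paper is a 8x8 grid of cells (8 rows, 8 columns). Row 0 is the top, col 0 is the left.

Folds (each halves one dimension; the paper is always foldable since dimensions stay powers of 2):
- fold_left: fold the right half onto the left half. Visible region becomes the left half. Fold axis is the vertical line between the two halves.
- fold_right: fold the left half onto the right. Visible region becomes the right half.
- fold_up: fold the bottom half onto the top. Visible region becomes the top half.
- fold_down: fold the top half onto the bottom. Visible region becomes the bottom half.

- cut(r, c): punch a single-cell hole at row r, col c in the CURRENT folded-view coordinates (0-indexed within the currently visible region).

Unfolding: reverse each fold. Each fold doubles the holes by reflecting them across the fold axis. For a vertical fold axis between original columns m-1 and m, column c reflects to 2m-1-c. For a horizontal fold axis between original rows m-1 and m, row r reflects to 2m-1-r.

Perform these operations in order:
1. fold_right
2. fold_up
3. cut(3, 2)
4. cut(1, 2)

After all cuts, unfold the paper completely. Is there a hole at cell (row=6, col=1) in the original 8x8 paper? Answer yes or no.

Answer: yes

Derivation:
Op 1 fold_right: fold axis v@4; visible region now rows[0,8) x cols[4,8) = 8x4
Op 2 fold_up: fold axis h@4; visible region now rows[0,4) x cols[4,8) = 4x4
Op 3 cut(3, 2): punch at orig (3,6); cuts so far [(3, 6)]; region rows[0,4) x cols[4,8) = 4x4
Op 4 cut(1, 2): punch at orig (1,6); cuts so far [(1, 6), (3, 6)]; region rows[0,4) x cols[4,8) = 4x4
Unfold 1 (reflect across h@4): 4 holes -> [(1, 6), (3, 6), (4, 6), (6, 6)]
Unfold 2 (reflect across v@4): 8 holes -> [(1, 1), (1, 6), (3, 1), (3, 6), (4, 1), (4, 6), (6, 1), (6, 6)]
Holes: [(1, 1), (1, 6), (3, 1), (3, 6), (4, 1), (4, 6), (6, 1), (6, 6)]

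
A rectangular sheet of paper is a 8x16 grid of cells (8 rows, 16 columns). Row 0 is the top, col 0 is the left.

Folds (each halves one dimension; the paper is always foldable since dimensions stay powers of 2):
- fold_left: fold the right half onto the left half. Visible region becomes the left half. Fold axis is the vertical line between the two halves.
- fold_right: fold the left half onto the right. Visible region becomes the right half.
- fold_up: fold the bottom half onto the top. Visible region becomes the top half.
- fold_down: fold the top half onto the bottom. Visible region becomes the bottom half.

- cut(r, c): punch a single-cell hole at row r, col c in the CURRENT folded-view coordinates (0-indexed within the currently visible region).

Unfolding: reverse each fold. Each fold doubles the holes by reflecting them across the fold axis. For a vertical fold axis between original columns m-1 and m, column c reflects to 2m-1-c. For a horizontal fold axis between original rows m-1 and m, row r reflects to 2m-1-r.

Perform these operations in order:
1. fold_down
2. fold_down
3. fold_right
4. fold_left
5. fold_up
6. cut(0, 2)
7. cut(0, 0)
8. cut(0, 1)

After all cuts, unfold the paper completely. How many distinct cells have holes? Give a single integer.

Op 1 fold_down: fold axis h@4; visible region now rows[4,8) x cols[0,16) = 4x16
Op 2 fold_down: fold axis h@6; visible region now rows[6,8) x cols[0,16) = 2x16
Op 3 fold_right: fold axis v@8; visible region now rows[6,8) x cols[8,16) = 2x8
Op 4 fold_left: fold axis v@12; visible region now rows[6,8) x cols[8,12) = 2x4
Op 5 fold_up: fold axis h@7; visible region now rows[6,7) x cols[8,12) = 1x4
Op 6 cut(0, 2): punch at orig (6,10); cuts so far [(6, 10)]; region rows[6,7) x cols[8,12) = 1x4
Op 7 cut(0, 0): punch at orig (6,8); cuts so far [(6, 8), (6, 10)]; region rows[6,7) x cols[8,12) = 1x4
Op 8 cut(0, 1): punch at orig (6,9); cuts so far [(6, 8), (6, 9), (6, 10)]; region rows[6,7) x cols[8,12) = 1x4
Unfold 1 (reflect across h@7): 6 holes -> [(6, 8), (6, 9), (6, 10), (7, 8), (7, 9), (7, 10)]
Unfold 2 (reflect across v@12): 12 holes -> [(6, 8), (6, 9), (6, 10), (6, 13), (6, 14), (6, 15), (7, 8), (7, 9), (7, 10), (7, 13), (7, 14), (7, 15)]
Unfold 3 (reflect across v@8): 24 holes -> [(6, 0), (6, 1), (6, 2), (6, 5), (6, 6), (6, 7), (6, 8), (6, 9), (6, 10), (6, 13), (6, 14), (6, 15), (7, 0), (7, 1), (7, 2), (7, 5), (7, 6), (7, 7), (7, 8), (7, 9), (7, 10), (7, 13), (7, 14), (7, 15)]
Unfold 4 (reflect across h@6): 48 holes -> [(4, 0), (4, 1), (4, 2), (4, 5), (4, 6), (4, 7), (4, 8), (4, 9), (4, 10), (4, 13), (4, 14), (4, 15), (5, 0), (5, 1), (5, 2), (5, 5), (5, 6), (5, 7), (5, 8), (5, 9), (5, 10), (5, 13), (5, 14), (5, 15), (6, 0), (6, 1), (6, 2), (6, 5), (6, 6), (6, 7), (6, 8), (6, 9), (6, 10), (6, 13), (6, 14), (6, 15), (7, 0), (7, 1), (7, 2), (7, 5), (7, 6), (7, 7), (7, 8), (7, 9), (7, 10), (7, 13), (7, 14), (7, 15)]
Unfold 5 (reflect across h@4): 96 holes -> [(0, 0), (0, 1), (0, 2), (0, 5), (0, 6), (0, 7), (0, 8), (0, 9), (0, 10), (0, 13), (0, 14), (0, 15), (1, 0), (1, 1), (1, 2), (1, 5), (1, 6), (1, 7), (1, 8), (1, 9), (1, 10), (1, 13), (1, 14), (1, 15), (2, 0), (2, 1), (2, 2), (2, 5), (2, 6), (2, 7), (2, 8), (2, 9), (2, 10), (2, 13), (2, 14), (2, 15), (3, 0), (3, 1), (3, 2), (3, 5), (3, 6), (3, 7), (3, 8), (3, 9), (3, 10), (3, 13), (3, 14), (3, 15), (4, 0), (4, 1), (4, 2), (4, 5), (4, 6), (4, 7), (4, 8), (4, 9), (4, 10), (4, 13), (4, 14), (4, 15), (5, 0), (5, 1), (5, 2), (5, 5), (5, 6), (5, 7), (5, 8), (5, 9), (5, 10), (5, 13), (5, 14), (5, 15), (6, 0), (6, 1), (6, 2), (6, 5), (6, 6), (6, 7), (6, 8), (6, 9), (6, 10), (6, 13), (6, 14), (6, 15), (7, 0), (7, 1), (7, 2), (7, 5), (7, 6), (7, 7), (7, 8), (7, 9), (7, 10), (7, 13), (7, 14), (7, 15)]

Answer: 96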